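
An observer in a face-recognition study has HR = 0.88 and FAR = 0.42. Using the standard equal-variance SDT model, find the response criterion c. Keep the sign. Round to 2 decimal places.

c = -0.49

Φ⁻¹(H) = Φ⁻¹(0.88) = 1.175
Φ⁻¹(FA) = Φ⁻¹(0.42) = -0.202
c = −½·[z(H) + z(FA)] = −0.5 × (1.175 + (-0.202)) = -0.4865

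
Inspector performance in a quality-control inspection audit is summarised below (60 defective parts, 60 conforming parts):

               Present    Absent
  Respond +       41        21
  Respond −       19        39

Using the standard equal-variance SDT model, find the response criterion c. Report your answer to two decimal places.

c = -0.05

H = 41/60 = 0.6833
FA = 21/60 = 0.3500
z(H) = z(0.6833) = 0.477
z(FA) = z(0.3500) = -0.385
c = −½·[z(H) + z(FA)] = −0.5 × (0.477 + (-0.385)) = -0.046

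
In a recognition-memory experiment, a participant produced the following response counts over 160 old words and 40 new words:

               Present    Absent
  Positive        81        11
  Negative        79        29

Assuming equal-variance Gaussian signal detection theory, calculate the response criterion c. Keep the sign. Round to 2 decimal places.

H = 81/160 = 0.5062
FA = 11/40 = 0.2750
z(H) = z(0.5062) = 0.016
z(FA) = z(0.2750) = -0.598
c = −½·[z(H) + z(FA)] = −0.5 × (0.016 + (-0.598)) = 0.291
c > 0: the participant has a conservative response bias.

c = 0.29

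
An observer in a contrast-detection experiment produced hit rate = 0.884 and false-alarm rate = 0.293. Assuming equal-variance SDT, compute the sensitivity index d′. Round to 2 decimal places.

Φ⁻¹(H) = 1.195
Φ⁻¹(FA) = -0.545
d' = z(H) − z(FA) = 1.195 − (-0.545) = 1.740

d′ = 1.74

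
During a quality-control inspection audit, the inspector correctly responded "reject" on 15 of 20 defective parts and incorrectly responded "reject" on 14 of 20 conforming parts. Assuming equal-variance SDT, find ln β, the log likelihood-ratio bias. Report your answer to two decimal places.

H = 15/20 = 0.7500
FA = 14/20 = 0.7000
z(0.7500) = 0.674, z(0.7000) = 0.524
ln β = −½·[z(H)² − z(FA)²] = −0.5 × (0.454 − 0.275) = -0.0895

ln β = -0.09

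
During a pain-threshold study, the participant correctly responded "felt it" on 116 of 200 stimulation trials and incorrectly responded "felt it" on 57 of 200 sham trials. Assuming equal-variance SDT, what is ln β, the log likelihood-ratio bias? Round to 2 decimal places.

H = 116/200 = 0.5800
FA = 57/200 = 0.2850
Φ⁻¹(H) = 0.202
Φ⁻¹(FA) = -0.568
ln β = −½·[z(H)² − z(FA)²] = −0.5 × (0.041 − 0.323) = 0.141

ln β = 0.14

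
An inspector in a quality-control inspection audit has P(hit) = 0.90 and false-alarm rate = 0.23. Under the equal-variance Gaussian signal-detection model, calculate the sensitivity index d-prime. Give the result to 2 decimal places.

z(H) = 1.282
z(FA) = -0.739
d' = z(H) − z(FA) = 1.282 − (-0.739) = 2.021

d-prime = 2.02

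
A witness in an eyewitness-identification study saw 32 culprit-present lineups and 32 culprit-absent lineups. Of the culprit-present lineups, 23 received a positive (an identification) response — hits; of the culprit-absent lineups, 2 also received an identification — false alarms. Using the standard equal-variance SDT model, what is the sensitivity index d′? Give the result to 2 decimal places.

d′ = 2.11

H = 23/32 = 0.7188
FA = 2/32 = 0.0625
z(H) = 0.5793
z(FA) = -1.5341
d' = z(H) − z(FA) = 0.5793 − (-1.5341) = 2.1134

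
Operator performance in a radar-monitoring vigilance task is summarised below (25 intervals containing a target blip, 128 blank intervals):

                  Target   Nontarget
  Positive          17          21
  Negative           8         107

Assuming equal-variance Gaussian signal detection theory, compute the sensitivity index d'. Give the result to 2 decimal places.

d' = 1.45

H = 17/25 = 0.6800
FA = 21/128 = 0.1641
z(H) = z(0.6800) = 0.468
z(FA) = z(0.1641) = -0.978
d' = z(H) − z(FA) = 0.468 − (-0.978) = 1.446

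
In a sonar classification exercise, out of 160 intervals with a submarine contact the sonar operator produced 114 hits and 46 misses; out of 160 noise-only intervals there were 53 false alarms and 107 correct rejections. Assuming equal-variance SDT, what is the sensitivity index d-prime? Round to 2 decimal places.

H = 114/160 = 0.7125
FA = 53/160 = 0.3312
z(H) = z(0.7125) = 0.5607
z(FA) = z(0.3312) = -0.4366
d' = z(H) − z(FA) = 0.5607 − (-0.4366) = 0.9973

d-prime = 1.00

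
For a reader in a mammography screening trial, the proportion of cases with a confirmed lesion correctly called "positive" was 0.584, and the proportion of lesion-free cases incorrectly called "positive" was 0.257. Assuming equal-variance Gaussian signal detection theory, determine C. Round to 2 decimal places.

C = 0.22

Φ⁻¹(H) = Φ⁻¹(0.584) = 0.2121
Φ⁻¹(FA) = Φ⁻¹(0.257) = -0.6526
c = −½·[z(H) + z(FA)] = −0.5 × (0.2121 + (-0.6526)) = 0.22025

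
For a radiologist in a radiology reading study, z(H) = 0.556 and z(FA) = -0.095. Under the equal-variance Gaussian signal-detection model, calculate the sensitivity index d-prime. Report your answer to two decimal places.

d-prime = 0.65

d' = z(H) − z(FA) = 0.556 − (-0.095) = 0.651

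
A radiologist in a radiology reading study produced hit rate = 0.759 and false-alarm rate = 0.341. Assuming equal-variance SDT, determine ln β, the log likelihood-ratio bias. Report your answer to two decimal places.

ln β = -0.16

Φ⁻¹(H) = Φ⁻¹(0.759) = 0.703
Φ⁻¹(FA) = Φ⁻¹(0.341) = -0.410
ln β = −½·[z(H)² − z(FA)²] = −0.5 × (0.494 − 0.168) = -0.163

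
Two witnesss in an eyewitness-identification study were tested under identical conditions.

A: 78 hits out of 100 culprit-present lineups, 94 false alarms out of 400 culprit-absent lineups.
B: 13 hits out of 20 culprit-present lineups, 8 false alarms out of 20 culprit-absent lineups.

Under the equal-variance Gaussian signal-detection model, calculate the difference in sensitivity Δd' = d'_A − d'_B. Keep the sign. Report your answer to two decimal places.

A: z(0.7800) = 0.772, z(0.2350) = -0.722, d' = 1.494
B: z(0.6500) = 0.385, z(0.4000) = -0.253, d' = 0.638
Δd' = d'_A − d'_B = 1.494 − 0.638 = 0.856
A has the higher sensitivity.

Δd' = 0.86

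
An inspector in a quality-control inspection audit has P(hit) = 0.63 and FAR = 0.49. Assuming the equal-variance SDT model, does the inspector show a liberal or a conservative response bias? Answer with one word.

liberal

z(H) = 0.332, z(FA) = -0.025
c = −½·(z(H) + z(FA)) = -0.1535
c < 0 → liberal criterion (biased toward responding “yes”).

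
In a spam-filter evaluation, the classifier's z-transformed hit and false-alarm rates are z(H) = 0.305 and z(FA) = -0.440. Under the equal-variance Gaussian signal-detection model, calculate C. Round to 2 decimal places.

C = 0.07

c = −½·[z(H) + z(FA)] = −½·(0.305 + (-0.440)) = 0.0675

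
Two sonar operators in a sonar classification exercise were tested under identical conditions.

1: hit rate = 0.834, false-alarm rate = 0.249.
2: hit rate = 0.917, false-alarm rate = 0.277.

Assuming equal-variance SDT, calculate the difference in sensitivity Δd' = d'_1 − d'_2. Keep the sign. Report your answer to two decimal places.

1: z(0.834) = 0.970, z(0.249) = -0.678, d' = 1.648
2: z(0.917) = 1.385, z(0.277) = -0.592, d' = 1.977
Δd' = d'_1 − d'_2 = 1.648 − 1.977 = -0.329
2 has the higher sensitivity.

Δd' = -0.33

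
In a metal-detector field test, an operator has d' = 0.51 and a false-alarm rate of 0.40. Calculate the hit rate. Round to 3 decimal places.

hit rate = 0.601

z(false-alarm rate) = z(0.40) = -0.2533
z(H) = z(FA) + d' = -0.2533 + 0.51 = 0.2567
hit rate = Φ(0.2567) = 0.6013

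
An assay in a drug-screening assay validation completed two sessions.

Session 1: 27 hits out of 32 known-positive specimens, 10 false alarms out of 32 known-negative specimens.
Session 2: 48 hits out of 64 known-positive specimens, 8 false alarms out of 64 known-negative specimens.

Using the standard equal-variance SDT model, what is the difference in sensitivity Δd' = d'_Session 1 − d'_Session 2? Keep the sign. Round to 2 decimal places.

Δd' = -0.33

Session 1: z(0.8438) = 1.010, z(0.3125) = -0.489, d' = 1.499
Session 2: z(0.7500) = 0.674, z(0.1250) = -1.150, d' = 1.824
Δd' = d'_Session 1 − d'_Session 2 = 1.499 − 1.824 = -0.325
Session 2 has the higher sensitivity.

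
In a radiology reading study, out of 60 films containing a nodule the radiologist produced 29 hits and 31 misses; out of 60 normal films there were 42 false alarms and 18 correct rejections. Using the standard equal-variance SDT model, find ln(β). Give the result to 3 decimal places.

H = 29/60 = 0.4833
FA = 42/60 = 0.7000
Φ⁻¹(H) = Φ⁻¹(0.4833) = -0.0419
Φ⁻¹(FA) = Φ⁻¹(0.7000) = 0.5244
ln β = −½·[z(H)² − z(FA)²] = −0.5 × (0.0018 − 0.2750) = 0.1366

ln β = 0.137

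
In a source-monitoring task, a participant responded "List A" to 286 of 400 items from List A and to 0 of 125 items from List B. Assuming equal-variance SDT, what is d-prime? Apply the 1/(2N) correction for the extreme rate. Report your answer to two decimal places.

The false-alarm rate is 0/125 = 0, so apply the 1/(2N) correction: FA → 1/(2·125) = 0.00400.
z(H) = z(0.71500) = 0.568
z(FA) = z(0.00400) = -2.652
d' = 0.568 − (-2.652) = 3.220

d-prime = 3.22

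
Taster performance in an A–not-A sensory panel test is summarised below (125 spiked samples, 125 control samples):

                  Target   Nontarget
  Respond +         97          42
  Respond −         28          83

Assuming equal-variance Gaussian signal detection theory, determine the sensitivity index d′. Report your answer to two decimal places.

d′ = 1.18

H = 97/125 = 0.7760
FA = 42/125 = 0.3360
z(H) = 0.759
z(FA) = -0.423
d' = z(H) − z(FA) = 0.759 − (-0.423) = 1.182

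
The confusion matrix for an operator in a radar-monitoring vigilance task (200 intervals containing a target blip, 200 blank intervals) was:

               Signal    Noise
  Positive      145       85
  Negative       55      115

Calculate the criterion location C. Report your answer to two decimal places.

C = -0.20

H = 145/200 = 0.7250
FA = 85/200 = 0.4250
z(H) = 0.5978
z(FA) = -0.1891
c = −½·[z(H) + z(FA)] = −0.5 × (0.5978 + (-0.1891)) = -0.20435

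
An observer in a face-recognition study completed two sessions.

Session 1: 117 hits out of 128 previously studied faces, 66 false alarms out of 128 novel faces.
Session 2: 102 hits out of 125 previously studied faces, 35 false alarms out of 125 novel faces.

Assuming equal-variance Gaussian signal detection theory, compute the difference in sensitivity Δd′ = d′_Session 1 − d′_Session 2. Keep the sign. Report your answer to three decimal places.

Session 1: z(0.9141) = 1.3664, z(0.5156) = 0.0391, d' = 1.3273
Session 2: z(0.8160) = 0.9002, z(0.2800) = -0.5828, d' = 1.4830
Δd' = d'_Session 1 − d'_Session 2 = 1.3273 − 1.4830 = -0.1557
Session 2 has the higher sensitivity.

Δd′ = -0.156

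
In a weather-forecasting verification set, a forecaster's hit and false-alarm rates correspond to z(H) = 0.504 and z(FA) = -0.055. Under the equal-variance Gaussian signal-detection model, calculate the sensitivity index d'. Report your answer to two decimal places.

d' = 0.56

d' = z(H) − z(FA) = 0.504 − (-0.055) = 0.559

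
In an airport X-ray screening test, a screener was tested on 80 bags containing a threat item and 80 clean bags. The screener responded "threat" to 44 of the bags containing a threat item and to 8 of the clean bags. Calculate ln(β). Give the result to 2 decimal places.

ln β = 0.81

H = 44/80 = 0.5500
FA = 8/80 = 0.1000
z(H) = z(0.5500) = 0.126
z(FA) = z(0.1000) = -1.282
ln β = −½·[z(H)² − z(FA)²] = −0.5 × (0.016 − 1.644) = 0.814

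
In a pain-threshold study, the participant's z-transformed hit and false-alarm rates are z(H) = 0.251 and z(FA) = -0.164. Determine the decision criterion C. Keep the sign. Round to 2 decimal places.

c = −½·[z(H) + z(FA)] = −½·(0.251 + (-0.164)) = -0.0435
c < 0: the participant has a liberal response bias.

C = -0.04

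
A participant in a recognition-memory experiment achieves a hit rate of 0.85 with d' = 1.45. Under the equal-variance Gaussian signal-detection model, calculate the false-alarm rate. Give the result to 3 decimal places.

false-alarm rate = 0.340

z(hit rate) = z(0.85) = 1.0364
z(FA) = z(H) − d' = 1.0364 − 1.45 = -0.4136
false-alarm rate = Φ(-0.4136) = 0.3396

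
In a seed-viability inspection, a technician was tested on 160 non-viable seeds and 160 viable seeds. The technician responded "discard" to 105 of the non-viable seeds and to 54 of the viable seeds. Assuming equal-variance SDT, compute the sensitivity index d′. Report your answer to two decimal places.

H = 105/160 = 0.6562
FA = 54/160 = 0.3375
Φ⁻¹(H) = Φ⁻¹(0.6562) = 0.402
Φ⁻¹(FA) = Φ⁻¹(0.3375) = -0.419
d' = z(H) − z(FA) = 0.402 − (-0.419) = 0.821

d′ = 0.82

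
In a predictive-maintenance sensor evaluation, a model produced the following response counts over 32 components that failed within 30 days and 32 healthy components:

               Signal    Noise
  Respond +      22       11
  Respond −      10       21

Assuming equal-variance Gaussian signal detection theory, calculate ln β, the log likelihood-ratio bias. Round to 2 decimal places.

ln β = -0.04

H = 22/32 = 0.6875
FA = 11/32 = 0.3438
z(H) = 0.489
z(FA) = -0.402
ln β = −½·[z(H)² − z(FA)²] = −0.5 × (0.239 − 0.162) = -0.0385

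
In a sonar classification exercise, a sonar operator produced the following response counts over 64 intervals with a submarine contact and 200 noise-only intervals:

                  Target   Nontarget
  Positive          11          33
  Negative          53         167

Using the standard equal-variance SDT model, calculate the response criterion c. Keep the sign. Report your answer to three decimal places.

c = 0.960

H = 11/64 = 0.1719
FA = 33/200 = 0.1650
z(H) = -0.9467
z(FA) = -0.9741
c = −½·[z(H) + z(FA)] = −0.5 × (-0.9467 + (-0.9741)) = 0.9604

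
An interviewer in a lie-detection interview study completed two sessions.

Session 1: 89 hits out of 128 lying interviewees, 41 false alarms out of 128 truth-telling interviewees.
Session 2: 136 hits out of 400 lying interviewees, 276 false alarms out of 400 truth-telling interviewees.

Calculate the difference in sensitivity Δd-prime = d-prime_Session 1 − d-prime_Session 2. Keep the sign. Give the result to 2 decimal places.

Δd-prime = 1.89

Session 1: z(0.6953) = 0.511, z(0.3203) = -0.467, d' = 0.978
Session 2: z(0.3400) = -0.412, z(0.6900) = 0.496, d' = -0.908
Δd' = d'_Session 1 − d'_Session 2 = 0.978 − (-0.908) = 1.886
Session 1 has the higher sensitivity.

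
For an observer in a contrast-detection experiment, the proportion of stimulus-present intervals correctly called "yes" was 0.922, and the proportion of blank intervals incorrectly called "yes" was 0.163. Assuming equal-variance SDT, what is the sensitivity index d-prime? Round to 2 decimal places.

Φ⁻¹(H) = Φ⁻¹(0.922) = 1.4187
Φ⁻¹(FA) = Φ⁻¹(0.163) = -0.9822
d' = z(H) − z(FA) = 1.4187 − (-0.9822) = 2.4009

d-prime = 2.40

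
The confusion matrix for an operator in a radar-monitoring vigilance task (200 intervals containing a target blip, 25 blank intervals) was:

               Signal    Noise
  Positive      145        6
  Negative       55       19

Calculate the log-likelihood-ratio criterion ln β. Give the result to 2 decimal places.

ln β = 0.07

H = 145/200 = 0.7250
FA = 6/25 = 0.2400
z(H) = 0.598
z(FA) = -0.706
ln β = −½·[z(H)² − z(FA)²] = −0.5 × (0.358 − 0.498) = 0.070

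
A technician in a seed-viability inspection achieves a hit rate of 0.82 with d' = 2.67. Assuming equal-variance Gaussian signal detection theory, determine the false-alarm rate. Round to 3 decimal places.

z(hit rate) = z(0.82) = 0.9154
z(FA) = z(H) − d' = 0.9154 − 2.67 = -1.7546
false-alarm rate = Φ(-1.7546) = 0.0397

false-alarm rate = 0.040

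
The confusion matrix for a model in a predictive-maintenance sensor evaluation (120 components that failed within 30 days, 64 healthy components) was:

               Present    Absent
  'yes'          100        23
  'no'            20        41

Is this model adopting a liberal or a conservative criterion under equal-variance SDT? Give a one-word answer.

liberal

z(H) = 0.967, z(FA) = -0.360
c = −½·(z(H) + z(FA)) = -0.3035
c < 0 → liberal criterion (biased toward responding “yes”).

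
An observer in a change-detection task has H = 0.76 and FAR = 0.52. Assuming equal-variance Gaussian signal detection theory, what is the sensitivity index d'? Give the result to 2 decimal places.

z(0.76) = 0.706, z(0.52) = 0.050
d' = z(H) − z(FA) = 0.706 − 0.050 = 0.656

d' = 0.66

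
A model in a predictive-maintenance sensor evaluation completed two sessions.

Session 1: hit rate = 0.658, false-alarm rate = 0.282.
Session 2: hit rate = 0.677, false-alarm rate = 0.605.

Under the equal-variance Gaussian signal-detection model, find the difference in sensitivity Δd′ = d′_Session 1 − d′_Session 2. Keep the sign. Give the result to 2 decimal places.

Session 1: z(0.658) = 0.407, z(0.282) = -0.577, d' = 0.984
Session 2: z(0.677) = 0.459, z(0.605) = 0.266, d' = 0.193
Δd' = d'_Session 1 − d'_Session 2 = 0.984 − 0.193 = 0.791
Session 1 has the higher sensitivity.

Δd′ = 0.79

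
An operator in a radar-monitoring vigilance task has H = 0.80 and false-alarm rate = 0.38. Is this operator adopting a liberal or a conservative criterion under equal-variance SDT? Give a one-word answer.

liberal

z(H) = 0.842, z(FA) = -0.305
c = −½·(z(H) + z(FA)) = -0.2685
c < 0 → liberal criterion (biased toward responding “yes”).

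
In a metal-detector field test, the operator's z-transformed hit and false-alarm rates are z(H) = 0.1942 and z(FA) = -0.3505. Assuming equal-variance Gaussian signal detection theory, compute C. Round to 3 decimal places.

c = −½·[z(H) + z(FA)] = −½·(0.1942 + (-0.3505)) = 0.07815
c > 0: the operator has a conservative response bias.

C = 0.078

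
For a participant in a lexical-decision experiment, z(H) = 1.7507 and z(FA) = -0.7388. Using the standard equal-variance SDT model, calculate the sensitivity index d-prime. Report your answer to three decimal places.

d-prime = 2.490

d' = z(H) − z(FA) = 1.7507 − (-0.7388) = 2.4895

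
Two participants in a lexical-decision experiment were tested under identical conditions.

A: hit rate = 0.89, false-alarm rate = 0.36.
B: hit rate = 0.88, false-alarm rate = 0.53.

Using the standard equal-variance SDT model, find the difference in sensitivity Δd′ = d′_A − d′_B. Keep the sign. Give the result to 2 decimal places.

A: z(0.89) = 1.227, z(0.36) = -0.358, d' = 1.585
B: z(0.88) = 1.175, z(0.53) = 0.075, d' = 1.100
Δd' = d'_A − d'_B = 1.585 − 1.100 = 0.485
A has the higher sensitivity.

Δd′ = 0.49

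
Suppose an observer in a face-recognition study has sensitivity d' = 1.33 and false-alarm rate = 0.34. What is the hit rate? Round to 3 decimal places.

hit rate = 0.821

z(false-alarm rate) = z(0.34) = -0.4125
z(H) = z(FA) + d' = -0.4125 + 1.33 = 0.9175
hit rate = Φ(0.9175) = 0.8206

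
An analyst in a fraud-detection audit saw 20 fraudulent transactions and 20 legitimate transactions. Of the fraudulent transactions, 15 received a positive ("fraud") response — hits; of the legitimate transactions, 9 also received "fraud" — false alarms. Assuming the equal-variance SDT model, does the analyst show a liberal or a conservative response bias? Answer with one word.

liberal

z(H) = 0.674, z(FA) = -0.126
c = −½·(z(H) + z(FA)) = -0.274
c < 0 → liberal criterion (biased toward responding “yes”).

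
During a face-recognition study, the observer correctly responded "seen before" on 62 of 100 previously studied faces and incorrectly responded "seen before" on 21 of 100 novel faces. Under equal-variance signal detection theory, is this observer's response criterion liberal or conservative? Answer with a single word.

conservative

z(H) = 0.305, z(FA) = -0.806
c = −½·(z(H) + z(FA)) = 0.2505
c > 0 → conservative criterion (biased toward responding “no”).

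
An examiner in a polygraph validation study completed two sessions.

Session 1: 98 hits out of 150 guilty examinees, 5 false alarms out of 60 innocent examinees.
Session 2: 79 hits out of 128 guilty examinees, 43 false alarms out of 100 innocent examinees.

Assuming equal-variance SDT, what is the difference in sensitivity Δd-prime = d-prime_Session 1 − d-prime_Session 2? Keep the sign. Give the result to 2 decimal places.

Δd-prime = 1.30

Session 1: z(0.6533) = 0.394, z(0.0833) = -1.383, d' = 1.777
Session 2: z(0.6172) = 0.298, z(0.4300) = -0.176, d' = 0.474
Δd' = d'_Session 1 − d'_Session 2 = 1.777 − 0.474 = 1.303
Session 1 has the higher sensitivity.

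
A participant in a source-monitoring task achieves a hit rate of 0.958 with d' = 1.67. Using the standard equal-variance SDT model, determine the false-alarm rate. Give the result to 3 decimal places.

false-alarm rate = 0.523

z(hit rate) = z(0.958) = 1.7279
z(FA) = z(H) − d' = 1.7279 − 1.67 = 0.0579
false-alarm rate = Φ(0.0579) = 0.5231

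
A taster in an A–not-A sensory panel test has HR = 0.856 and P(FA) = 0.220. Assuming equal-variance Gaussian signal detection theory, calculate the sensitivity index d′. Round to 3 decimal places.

z(H) = 1.0625
z(FA) = -0.7722
d' = z(H) − z(FA) = 1.0625 − (-0.7722) = 1.8347

d′ = 1.835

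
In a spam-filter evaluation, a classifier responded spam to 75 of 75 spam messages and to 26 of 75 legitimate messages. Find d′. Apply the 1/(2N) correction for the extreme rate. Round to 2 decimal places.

d′ = 2.87

The hit rate is 75/75 = 1, so apply the 1/(2N) correction: H → 1 − 1/(2·75) = 0.99333.
z(H) = z(0.99333) = 2.475
z(FA) = z(0.34667) = -0.394
d' = 2.475 − (-0.394) = 2.869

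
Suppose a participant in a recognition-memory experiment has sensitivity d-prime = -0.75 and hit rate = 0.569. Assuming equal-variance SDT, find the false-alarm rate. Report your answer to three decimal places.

z(hit rate) = z(0.569) = 0.1738
z(FA) = z(H) − d' = 0.1738 − (-0.75) = 0.9238
false-alarm rate = Φ(0.9238) = 0.8222

false-alarm rate = 0.822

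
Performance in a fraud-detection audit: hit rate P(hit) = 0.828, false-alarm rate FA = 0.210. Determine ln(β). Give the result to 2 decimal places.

z(H) = z(0.828) = 0.946
z(FA) = z(0.210) = -0.806
ln β = −½·[z(H)² − z(FA)²] = −0.5 × (0.895 − 0.650) = -0.1225

ln β = -0.12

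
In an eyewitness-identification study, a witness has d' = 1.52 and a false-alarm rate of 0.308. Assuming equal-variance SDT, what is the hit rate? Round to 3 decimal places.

hit rate = 0.846

z(false-alarm rate) = z(0.308) = -0.5015
z(H) = z(FA) + d' = -0.5015 + 1.52 = 1.0185
hit rate = Φ(1.0185) = 0.8458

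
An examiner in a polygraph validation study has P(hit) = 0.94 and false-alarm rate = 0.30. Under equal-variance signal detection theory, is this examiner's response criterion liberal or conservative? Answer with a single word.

liberal

z(H) = 1.555, z(FA) = -0.524
c = −½·(z(H) + z(FA)) = -0.5155
c < 0 → liberal criterion (biased toward responding “yes”).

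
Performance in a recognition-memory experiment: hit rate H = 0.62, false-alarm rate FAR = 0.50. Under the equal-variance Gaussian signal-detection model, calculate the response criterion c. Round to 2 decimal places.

c = -0.15

z(0.62) = 0.3055, z(0.50) = 0.0000
c = −½·[z(H) + z(FA)] = −0.5 × (0.3055 + 0.0000) = -0.15275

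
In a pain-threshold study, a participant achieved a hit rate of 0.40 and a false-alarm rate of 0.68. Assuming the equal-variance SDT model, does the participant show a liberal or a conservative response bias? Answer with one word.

z(H) = -0.253, z(FA) = 0.468
c = −½·(z(H) + z(FA)) = -0.1075
c < 0 → liberal criterion (biased toward responding “yes”).

liberal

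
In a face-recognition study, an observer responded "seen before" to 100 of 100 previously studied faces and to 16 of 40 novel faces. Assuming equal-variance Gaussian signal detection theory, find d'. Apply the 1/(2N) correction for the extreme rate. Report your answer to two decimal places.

d' = 2.83

The hit rate is 100/100 = 1, so apply the 1/(2N) correction: H → 1 − 1/(2·100) = 0.99500.
z(H) = z(0.99500) = 2.576
z(FA) = z(0.40000) = -0.253
d' = 2.576 − (-0.253) = 2.829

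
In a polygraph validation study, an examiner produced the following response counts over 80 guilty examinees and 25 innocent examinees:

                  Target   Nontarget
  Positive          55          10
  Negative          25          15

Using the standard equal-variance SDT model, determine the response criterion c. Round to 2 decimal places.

c = -0.12

H = 55/80 = 0.6875
FA = 10/25 = 0.4000
z(H) = z(0.6875) = 0.4888
z(FA) = z(0.4000) = -0.2533
c = −½·[z(H) + z(FA)] = −0.5 × (0.4888 + (-0.2533)) = -0.11775
c < 0: the examiner has a liberal response bias.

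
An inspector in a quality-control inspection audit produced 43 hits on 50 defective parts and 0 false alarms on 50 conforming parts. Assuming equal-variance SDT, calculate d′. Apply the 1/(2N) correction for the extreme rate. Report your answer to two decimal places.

The false-alarm rate is 0/50 = 0, so apply the 1/(2N) correction: FA → 1/(2·50) = 0.01000.
z(H) = z(0.86000) = 1.080
z(FA) = z(0.01000) = -2.326
d' = 1.080 − (-2.326) = 3.406

d′ = 3.41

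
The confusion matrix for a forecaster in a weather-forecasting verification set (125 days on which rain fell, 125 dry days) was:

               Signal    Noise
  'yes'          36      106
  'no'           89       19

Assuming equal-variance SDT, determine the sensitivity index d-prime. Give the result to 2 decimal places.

H = 36/125 = 0.2880
FA = 106/125 = 0.8480
z(H) = -0.5592
z(FA) = 1.0279
d' = z(H) − z(FA) = -0.5592 − 1.0279 = -1.5871

d-prime = -1.59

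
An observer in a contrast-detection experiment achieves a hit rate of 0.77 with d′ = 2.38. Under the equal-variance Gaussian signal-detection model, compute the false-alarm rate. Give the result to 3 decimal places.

z(hit rate) = z(0.77) = 0.7388
z(FA) = z(H) − d' = 0.7388 − 2.38 = -1.6412
false-alarm rate = Φ(-1.6412) = 0.0504

false-alarm rate = 0.050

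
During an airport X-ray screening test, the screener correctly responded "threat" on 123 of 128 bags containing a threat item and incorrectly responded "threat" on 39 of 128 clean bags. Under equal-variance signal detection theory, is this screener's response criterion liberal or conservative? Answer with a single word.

z(H) = 1.762, z(FA) = -0.511
c = −½·(z(H) + z(FA)) = -0.6255
c < 0 → liberal criterion (biased toward responding “yes”).

liberal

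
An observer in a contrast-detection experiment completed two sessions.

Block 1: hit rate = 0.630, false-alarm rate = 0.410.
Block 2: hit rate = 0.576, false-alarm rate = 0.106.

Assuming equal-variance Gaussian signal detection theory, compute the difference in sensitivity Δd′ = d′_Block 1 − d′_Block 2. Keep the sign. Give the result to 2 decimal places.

Δd′ = -0.88

Block 1: z(0.630) = 0.332, z(0.410) = -0.228, d' = 0.560
Block 2: z(0.576) = 0.192, z(0.106) = -1.248, d' = 1.440
Δd' = d'_Block 1 − d'_Block 2 = 0.560 − 1.440 = -0.880
Block 2 has the higher sensitivity.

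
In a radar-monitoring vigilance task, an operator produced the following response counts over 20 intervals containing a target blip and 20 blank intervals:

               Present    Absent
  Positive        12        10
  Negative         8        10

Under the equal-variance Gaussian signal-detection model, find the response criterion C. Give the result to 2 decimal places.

C = -0.13

H = 12/20 = 0.6000
FA = 10/20 = 0.5000
Φ⁻¹(0.6000) = 0.253, Φ⁻¹(0.5000) = 0.000
c = −½·[z(H) + z(FA)] = −0.5 × (0.253 + 0.000) = -0.1265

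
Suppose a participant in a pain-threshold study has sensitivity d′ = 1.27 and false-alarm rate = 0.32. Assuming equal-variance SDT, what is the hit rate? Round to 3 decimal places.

z(false-alarm rate) = z(0.32) = -0.4677
z(H) = z(FA) + d' = -0.4677 + 1.27 = 0.8023
hit rate = Φ(0.8023) = 0.7888

hit rate = 0.789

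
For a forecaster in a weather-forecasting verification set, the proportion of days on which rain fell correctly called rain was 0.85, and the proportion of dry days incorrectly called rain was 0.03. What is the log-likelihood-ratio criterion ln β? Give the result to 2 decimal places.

z(H) = z(0.85) = 1.036
z(FA) = z(0.03) = -1.881
ln β = −½·[z(H)² − z(FA)²] = −0.5 × (1.073 − 3.538) = 1.2325

ln β = 1.23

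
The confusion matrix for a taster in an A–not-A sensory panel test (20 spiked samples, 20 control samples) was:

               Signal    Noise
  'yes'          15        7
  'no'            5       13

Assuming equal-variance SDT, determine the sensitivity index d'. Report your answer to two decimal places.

d' = 1.06

H = 15/20 = 0.7500
FA = 7/20 = 0.3500
z(H) = 0.674
z(FA) = -0.385
d' = z(H) − z(FA) = 0.674 − (-0.385) = 1.059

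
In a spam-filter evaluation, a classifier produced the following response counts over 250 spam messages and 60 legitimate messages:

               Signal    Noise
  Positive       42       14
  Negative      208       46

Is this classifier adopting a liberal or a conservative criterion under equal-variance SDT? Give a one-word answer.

conservative

z(H) = -0.962, z(FA) = -0.728
c = −½·(z(H) + z(FA)) = 0.845
c > 0 → conservative criterion (biased toward responding “no”).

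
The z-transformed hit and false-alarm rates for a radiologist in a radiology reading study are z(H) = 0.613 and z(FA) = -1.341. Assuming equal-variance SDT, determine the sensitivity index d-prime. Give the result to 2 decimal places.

d' = z(H) − z(FA) = 0.613 − (-1.341) = 1.954

d-prime = 1.95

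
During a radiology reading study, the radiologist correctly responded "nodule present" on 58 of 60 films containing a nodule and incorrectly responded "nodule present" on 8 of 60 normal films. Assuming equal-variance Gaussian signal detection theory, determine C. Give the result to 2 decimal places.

H = 58/60 = 0.9667
FA = 8/60 = 0.1333
z(0.9667) = 1.834, z(0.1333) = -1.111
c = −½·[z(H) + z(FA)] = −0.5 × (1.834 + (-1.111)) = -0.3615
c < 0: the radiologist has a liberal response bias.

C = -0.36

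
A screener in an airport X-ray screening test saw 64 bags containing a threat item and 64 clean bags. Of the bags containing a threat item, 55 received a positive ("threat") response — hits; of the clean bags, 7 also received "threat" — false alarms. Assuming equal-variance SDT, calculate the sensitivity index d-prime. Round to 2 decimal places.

d-prime = 2.31

H = 55/64 = 0.8594
FA = 7/64 = 0.1094
z(H) = z(0.8594) = 1.078
z(FA) = z(0.1094) = -1.230
d' = z(H) − z(FA) = 1.078 − (-1.230) = 2.308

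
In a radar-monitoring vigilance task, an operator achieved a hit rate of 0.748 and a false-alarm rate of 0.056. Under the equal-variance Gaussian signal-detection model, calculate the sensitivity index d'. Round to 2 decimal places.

d' = 2.26

z(H) = z(0.748) = 0.668
z(FA) = z(0.056) = -1.589
d' = z(H) − z(FA) = 0.668 − (-1.589) = 2.257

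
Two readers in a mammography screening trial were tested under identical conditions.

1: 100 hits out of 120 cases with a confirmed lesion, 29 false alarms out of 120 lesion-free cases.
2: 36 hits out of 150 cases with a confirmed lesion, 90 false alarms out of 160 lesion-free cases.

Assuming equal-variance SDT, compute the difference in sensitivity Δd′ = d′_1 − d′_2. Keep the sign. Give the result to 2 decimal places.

1: z(0.8333) = 0.967, z(0.2417) = -0.701, d' = 1.668
2: z(0.2400) = -0.706, z(0.5625) = 0.157, d' = -0.863
Δd' = d'_1 − d'_2 = 1.668 − (-0.863) = 2.531
1 has the higher sensitivity.

Δd′ = 2.53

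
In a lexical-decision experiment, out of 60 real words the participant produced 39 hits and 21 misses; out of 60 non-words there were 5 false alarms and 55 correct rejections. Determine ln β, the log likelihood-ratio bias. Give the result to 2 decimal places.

ln β = 0.88

H = 39/60 = 0.6500
FA = 5/60 = 0.0833
Φ⁻¹(H) = 0.385
Φ⁻¹(FA) = -1.383
ln β = −½·[z(H)² − z(FA)²] = −0.5 × (0.148 − 1.913) = 0.8825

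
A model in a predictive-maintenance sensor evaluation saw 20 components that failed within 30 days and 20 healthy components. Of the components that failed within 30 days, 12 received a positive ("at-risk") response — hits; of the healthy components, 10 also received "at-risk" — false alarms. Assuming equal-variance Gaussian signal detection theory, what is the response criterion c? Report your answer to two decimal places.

c = -0.13

H = 12/20 = 0.6000
FA = 10/20 = 0.5000
z(H) = 0.2533
z(FA) = 0.0000
c = −½·[z(H) + z(FA)] = −0.5 × (0.2533 + 0.0000) = -0.12665
c < 0: the model has a liberal response bias.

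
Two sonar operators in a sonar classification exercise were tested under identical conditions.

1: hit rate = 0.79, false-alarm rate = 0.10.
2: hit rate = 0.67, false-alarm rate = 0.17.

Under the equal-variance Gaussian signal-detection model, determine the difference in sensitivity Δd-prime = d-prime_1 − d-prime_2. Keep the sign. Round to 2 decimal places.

Δd-prime = 0.69

1: z(0.79) = 0.806, z(0.10) = -1.282, d' = 2.088
2: z(0.67) = 0.440, z(0.17) = -0.954, d' = 1.394
Δd' = d'_1 − d'_2 = 2.088 − 1.394 = 0.694
1 has the higher sensitivity.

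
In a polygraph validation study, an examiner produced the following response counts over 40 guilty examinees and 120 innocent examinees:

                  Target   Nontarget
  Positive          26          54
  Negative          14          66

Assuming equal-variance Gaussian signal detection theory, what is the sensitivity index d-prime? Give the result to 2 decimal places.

H = 26/40 = 0.6500
FA = 54/120 = 0.4500
z(H) = z(0.6500) = 0.385
z(FA) = z(0.4500) = -0.126
d' = z(H) − z(FA) = 0.385 − (-0.126) = 0.511

d-prime = 0.51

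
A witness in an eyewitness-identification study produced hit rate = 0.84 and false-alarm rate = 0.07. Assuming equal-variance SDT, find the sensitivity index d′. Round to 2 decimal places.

d′ = 2.47

z(0.84) = 0.9945, z(0.07) = -1.4758
d' = z(H) − z(FA) = 0.9945 − (-1.4758) = 2.4703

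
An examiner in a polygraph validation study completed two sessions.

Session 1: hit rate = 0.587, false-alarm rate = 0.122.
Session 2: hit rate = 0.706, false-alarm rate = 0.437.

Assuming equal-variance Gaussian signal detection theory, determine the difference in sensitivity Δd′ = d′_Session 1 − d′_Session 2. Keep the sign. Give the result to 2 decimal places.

Δd′ = 0.68

Session 1: z(0.587) = 0.220, z(0.122) = -1.165, d' = 1.385
Session 2: z(0.706) = 0.542, z(0.437) = -0.159, d' = 0.701
Δd' = d'_Session 1 − d'_Session 2 = 1.385 − 0.701 = 0.684
Session 1 has the higher sensitivity.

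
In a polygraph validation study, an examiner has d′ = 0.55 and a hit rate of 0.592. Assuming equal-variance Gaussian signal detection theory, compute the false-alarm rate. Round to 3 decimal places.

z(hit rate) = z(0.592) = 0.2327
z(FA) = z(H) − d' = 0.2327 − 0.55 = -0.3173
false-alarm rate = Φ(-0.3173) = 0.3755

false-alarm rate = 0.376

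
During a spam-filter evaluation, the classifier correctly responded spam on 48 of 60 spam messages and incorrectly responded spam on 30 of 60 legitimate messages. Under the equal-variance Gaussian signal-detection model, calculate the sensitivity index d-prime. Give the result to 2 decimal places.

d-prime = 0.84

H = 48/60 = 0.8000
FA = 30/60 = 0.5000
Φ⁻¹(0.8000) = 0.8416, Φ⁻¹(0.5000) = 0.0000
d' = z(H) − z(FA) = 0.8416 − 0.0000 = 0.8416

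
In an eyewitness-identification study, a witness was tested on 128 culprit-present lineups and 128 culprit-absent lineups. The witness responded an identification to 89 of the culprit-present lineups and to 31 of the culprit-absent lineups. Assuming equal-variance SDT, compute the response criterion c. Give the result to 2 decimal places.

H = 89/128 = 0.6953
FA = 31/128 = 0.2422
Φ⁻¹(H) = 0.5109
Φ⁻¹(FA) = -0.6992
c = −½·[z(H) + z(FA)] = −0.5 × (0.5109 + (-0.6992)) = 0.09415

c = 0.09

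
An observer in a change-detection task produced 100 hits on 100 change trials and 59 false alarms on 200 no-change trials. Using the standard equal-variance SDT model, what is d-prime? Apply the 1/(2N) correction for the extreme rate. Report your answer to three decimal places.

The hit rate is 100/100 = 1, so apply the 1/(2N) correction: H → 1 − 1/(2·100) = 0.99500.
z(H) = z(0.99500) = 2.5758
z(FA) = z(0.29500) = -0.5388
d' = 2.5758 − (-0.5388) = 3.1146

d-prime = 3.115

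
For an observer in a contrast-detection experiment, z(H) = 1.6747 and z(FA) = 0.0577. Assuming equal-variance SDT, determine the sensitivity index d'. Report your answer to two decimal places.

d' = 1.62

d' = z(H) − z(FA) = 1.6747 − 0.0577 = 1.6170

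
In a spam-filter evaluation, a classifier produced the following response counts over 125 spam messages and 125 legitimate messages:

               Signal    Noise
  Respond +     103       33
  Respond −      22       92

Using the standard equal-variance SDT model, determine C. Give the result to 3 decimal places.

H = 103/125 = 0.8240
FA = 33/125 = 0.2640
z(0.8240) = 0.9307, z(0.2640) = -0.6311
c = −½·[z(H) + z(FA)] = −0.5 × (0.9307 + (-0.6311)) = -0.1498

C = -0.150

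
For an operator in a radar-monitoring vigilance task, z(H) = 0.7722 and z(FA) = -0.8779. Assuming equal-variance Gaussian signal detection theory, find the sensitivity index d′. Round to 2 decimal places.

d′ = 1.65

d' = z(H) − z(FA) = 0.7722 − (-0.8779) = 1.6501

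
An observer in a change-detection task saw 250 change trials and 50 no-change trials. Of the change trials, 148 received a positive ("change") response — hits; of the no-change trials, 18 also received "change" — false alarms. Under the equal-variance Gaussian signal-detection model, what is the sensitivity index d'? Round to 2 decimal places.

d' = 0.59

H = 148/250 = 0.5920
FA = 18/50 = 0.3600
z(H) = z(0.5920) = 0.2327
z(FA) = z(0.3600) = -0.3585
d' = z(H) − z(FA) = 0.2327 − (-0.3585) = 0.5912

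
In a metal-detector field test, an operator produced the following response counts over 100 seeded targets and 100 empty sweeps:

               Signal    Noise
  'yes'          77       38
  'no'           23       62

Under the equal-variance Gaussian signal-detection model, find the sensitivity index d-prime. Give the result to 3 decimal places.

d-prime = 1.044

H = 77/100 = 0.7700
FA = 38/100 = 0.3800
z(0.7700) = 0.7388, z(0.3800) = -0.3055
d' = z(H) − z(FA) = 0.7388 − (-0.3055) = 1.0443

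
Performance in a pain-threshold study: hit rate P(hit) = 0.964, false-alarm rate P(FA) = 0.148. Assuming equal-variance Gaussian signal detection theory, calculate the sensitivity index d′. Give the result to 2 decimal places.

z(0.964) = 1.799, z(0.148) = -1.045
d' = z(H) − z(FA) = 1.799 − (-1.045) = 2.844

d′ = 2.84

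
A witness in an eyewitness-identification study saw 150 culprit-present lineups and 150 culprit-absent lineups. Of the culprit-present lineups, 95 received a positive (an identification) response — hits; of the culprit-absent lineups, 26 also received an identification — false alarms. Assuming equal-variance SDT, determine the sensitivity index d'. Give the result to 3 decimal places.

H = 95/150 = 0.6333
FA = 26/150 = 0.1733
Φ⁻¹(H) = 0.3406
Φ⁻¹(FA) = -0.9412
d' = z(H) − z(FA) = 0.3406 − (-0.9412) = 1.2818

d' = 1.282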